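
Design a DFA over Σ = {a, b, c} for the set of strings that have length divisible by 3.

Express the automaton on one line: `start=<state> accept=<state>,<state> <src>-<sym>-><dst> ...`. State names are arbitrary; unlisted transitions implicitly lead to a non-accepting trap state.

Only the length mod 3 matters, so use a 3-cycle: from any state, every input symbol moves to the next state, wrapping q2 back to q0. Mark q0 accepting.
With 3 states:
        a   b   c  
>* q0   q1  q1  q1 
   q1   q2  q2  q2 
   q2   q0  q0  q0 
(> = start, * = accepting)

start=q0 accept=q0 q0-a->q1 q0-b->q1 q0-c->q1 q1-a->q2 q1-b->q2 q1-c->q2 q2-a->q0 q2-b->q0 q2-c->q0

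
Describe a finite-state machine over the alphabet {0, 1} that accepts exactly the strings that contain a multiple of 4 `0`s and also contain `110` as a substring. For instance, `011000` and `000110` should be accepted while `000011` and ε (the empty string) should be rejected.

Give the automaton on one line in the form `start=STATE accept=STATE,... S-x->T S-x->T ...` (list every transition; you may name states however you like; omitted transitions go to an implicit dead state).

start=A accept=P A-0->B A-1->C B-0->D B-1->E C-0->B C-1->F D-0->G D-1->H E-0->D E-1->I F-0->J F-1->F G-0->A G-1->K H-0->G H-1->L I-0->M I-1->I J-0->M J-1->J K-0->A K-1->N L-0->O L-1->L M-0->O M-1->M N-0->P N-1->N O-0->P O-1->O P-0->J P-1->P

Handle the two conditions separately and then intersect. The first has 4 states tracking the count of `0`s modulo 4; the second has 4 states tracking whether and how much of `110` has been seen. A product state is a pair (one from each), accepting exactly when both do.
With 16 states:
       0  1 
>  A   B  C 
   B   D  E 
   C   B  F 
   D   G  H 
   E   D  I 
   F   J  F 
   G   A  K 
   H   G  L 
   I   M  I 
   J   M  J 
   K   A  N 
   L   O  L 
   M   O  M 
   N   P  N 
   O   P  O 
 * P   J  P 
(> = start, * = accepting)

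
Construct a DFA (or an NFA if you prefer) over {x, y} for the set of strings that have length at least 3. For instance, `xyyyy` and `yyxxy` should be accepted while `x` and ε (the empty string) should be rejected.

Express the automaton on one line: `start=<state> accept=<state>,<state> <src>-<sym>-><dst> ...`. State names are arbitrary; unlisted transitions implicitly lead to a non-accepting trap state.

start=S0 accept=S3,S4 S0-x->S1 S0-y->S1 S1-x->S2 S1-y->S2 S2-x->S3 S2-y->S3 S3-x->S4 S3-y->S4 S4-x->S4 S4-y->S4

Count input length up to 4: every symbol moves from S0 toward S4, which means 'more than 3' and absorbs. Accept from {S3, S4}.
5 states suffice.
        x   y  
>  S0   S1  S1 
   S1   S2  S2 
   S2   S3  S3 
 * S3   S4  S4 
 * S4   S4  S4 
(> = start, * = accepting)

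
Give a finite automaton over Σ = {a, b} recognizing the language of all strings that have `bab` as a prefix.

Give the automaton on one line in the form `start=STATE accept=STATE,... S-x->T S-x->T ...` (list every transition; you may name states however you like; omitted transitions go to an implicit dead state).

Check the first 3 symbols one by one: s0 through s2 record how many have matched `bab` so far; any wrong symbol goes to the dead state s4. After all 3 match we enter the accepting sink s3.
A 5-state machine:
        a   b  
>  s0   s4  s1 
   s1   s2  s4 
   s2   s4  s3 
 * s3   s3  s3 
   s4   s4  s4 
(> = start, * = accepting)

start=s0 accept=s3 s0-a->s4 s0-b->s1 s1-a->s2 s1-b->s4 s2-a->s4 s2-b->s3 s3-a->s3 s3-b->s3 s4-a->s4 s4-b->s4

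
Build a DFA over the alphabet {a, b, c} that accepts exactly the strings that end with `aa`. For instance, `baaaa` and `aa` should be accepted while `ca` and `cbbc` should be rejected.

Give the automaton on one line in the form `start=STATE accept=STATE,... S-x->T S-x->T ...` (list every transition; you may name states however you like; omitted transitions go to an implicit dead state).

Let each state record the length of the longest suffix of the input read so far that is also a prefix of `aa`. q1 means the last symbol is `a`; q2 means the last 2 symbols are `aa`. Accept only at q2, where the string currently ends in `aa`.
A 3-state machine:
        a   b   c  
>  q0   q1  q0  q0 
   q1   q2  q0  q0 
 * q2   q2  q0  q0 
(> = start, * = accepting)

start=q0 accept=q2 q0-a->q1 q0-b->q0 q0-c->q0 q1-a->q2 q1-b->q0 q1-c->q0 q2-a->q2 q2-b->q0 q2-c->q0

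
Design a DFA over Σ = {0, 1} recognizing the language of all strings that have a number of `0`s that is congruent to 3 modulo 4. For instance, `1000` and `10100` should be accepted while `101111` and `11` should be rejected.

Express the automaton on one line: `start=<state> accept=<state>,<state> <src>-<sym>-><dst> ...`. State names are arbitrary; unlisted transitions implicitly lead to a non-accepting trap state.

start=q0 accept=q3 q0-0->q1 q0-1->q0 q1-0->q2 q1-1->q1 q2-0->q3 q2-1->q2 q3-0->q0 q3-1->q3

The only thing that matters is how many `0`s have appeared, reduced mod 4. Use one state per residue: q0 for 0, …, q3 for 3. Reading `0` moves to the next residue; anything else stays put. q3 is accepting.
4 states suffice.
        0   1  
>  q0   q1  q0 
   q1   q2  q1 
   q2   q3  q2 
 * q3   q0  q3 
(> = start, * = accepting)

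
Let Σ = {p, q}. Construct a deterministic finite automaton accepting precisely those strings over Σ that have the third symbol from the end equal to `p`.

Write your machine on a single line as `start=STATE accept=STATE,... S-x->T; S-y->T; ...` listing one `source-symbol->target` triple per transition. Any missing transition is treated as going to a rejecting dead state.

start=A; accept=H,I,J,K; A-p->B; A-q->C; B-p->D; B-q->E; C-p->F; C-q->G; D-p->H; D-q->I; E-p->J; E-q->K; F-p->L; F-q->M; G-p->N; G-q->O; H-p->H; H-q->I; I-p->J; I-q->K; J-p->L; J-q->M; K-p->N; K-q->O; L-p->H; L-q->I; M-p->J; M-q->K; N-p->L; N-q->M; O-p->N; O-q->O

A DFA must remember the last 3 symbols (since which symbol is third-to-last isn't known until the input ends). Use one state per possible window of the last ≤3 symbols; accept from those whose window starts with `p`.
15 states suffice.
       p  q 
>  A   B  C 
   B   D  E 
   C   F  G 
   D   H  I 
   E   J  K 
   F   L  M 
   G   N  O 
 * H   H  I 
 * I   J  K 
 * J   L  M 
 * K   N  O 
   L   H  I 
   M   J  K 
   N   L  M 
   O   N  O 
(> = start, * = accepting)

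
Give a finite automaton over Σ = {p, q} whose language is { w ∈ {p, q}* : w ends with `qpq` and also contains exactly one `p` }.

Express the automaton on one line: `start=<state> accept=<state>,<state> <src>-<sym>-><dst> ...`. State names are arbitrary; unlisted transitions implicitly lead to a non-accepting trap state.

start=s0 accept=s4 s0-p->s1 s0-q->s2 s1-p->s1 s1-q->s1 s2-p->s3 s2-q->s2 s3-p->s1 s3-q->s4 s4-p->s1 s4-q->s1

Handle the two conditions separately and then intersect. The first has 4 states tracking how much of the suffix `qpq` has currently been matched; the second has 3 states tracking the count of `p`s, saturating at 2. A product state is a pair (one from each), accepting exactly when both do. Equivalent product states are then merged.
With 5 states:
        p   q  
>  s0   s1  s2 
   s1   s1  s1 
   s2   s3  s2 
   s3   s1  s4 
 * s4   s1  s1 
(> = start, * = accepting)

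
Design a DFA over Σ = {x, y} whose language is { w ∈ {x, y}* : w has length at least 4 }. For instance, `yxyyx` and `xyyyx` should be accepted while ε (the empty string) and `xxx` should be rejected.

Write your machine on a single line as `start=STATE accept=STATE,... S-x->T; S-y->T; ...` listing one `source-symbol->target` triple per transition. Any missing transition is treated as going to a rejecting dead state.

start=s0; accept=s4,s5; s0-x->s1; s0-y->s1; s1-x->s2; s1-y->s2; s2-x->s3; s2-y->s3; s3-x->s4; s3-y->s4; s4-x->s5; s4-y->s5; s5-x->s5; s5-y->s5

Count input length up to 5: every symbol moves from s0 toward s5, which means 'more than 4' and absorbs. Accept from {s4, s5}.
With 6 states:
        x   y  
>  s0   s1  s1 
   s1   s2  s2 
   s2   s3  s3 
   s3   s4  s4 
 * s4   s5  s5 
 * s5   s5  s5 
(> = start, * = accepting)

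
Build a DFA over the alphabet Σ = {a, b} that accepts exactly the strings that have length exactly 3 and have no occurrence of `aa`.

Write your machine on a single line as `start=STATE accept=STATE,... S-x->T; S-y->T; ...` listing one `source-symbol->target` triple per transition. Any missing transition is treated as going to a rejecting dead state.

start=S0; accept=S6; S0-a->S1; S0-b->S2; S1-a->S3; S1-b->S4; S2-a->S5; S2-b->S4; S3-a->S3; S3-b->S3; S4-a->S6; S4-b->S6; S5-a->S3; S5-b->S6; S6-a->S3; S6-b->S3

Run two small machines in parallel and take their product. One (5 states) tracks the input length, saturating at 4; the other (3 states) tracks partial matches of the forbidden pattern `aa`. Each combined state is a pair, one component from each; accept when both components accept. After merging equivalent states the machine shrinks.
A 7-state machine:
        a   b  
>  S0   S1  S2 
   S1   S3  S4 
   S2   S5  S4 
   S3   S3  S3 
   S4   S6  S6 
   S5   S3  S6 
 * S6   S3  S3 
(> = start, * = accepting)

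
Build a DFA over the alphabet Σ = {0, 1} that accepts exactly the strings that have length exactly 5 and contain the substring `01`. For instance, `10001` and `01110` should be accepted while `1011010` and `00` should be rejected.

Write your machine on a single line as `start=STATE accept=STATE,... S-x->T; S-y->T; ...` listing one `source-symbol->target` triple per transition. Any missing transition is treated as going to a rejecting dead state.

Build one automaton per condition and run them in lockstep. One (7 states) tracks the input length, saturating at 6; the other (3 states) tracks whether and how much of `01` has been seen. Each combined state is a pair, one component from each; accept when both components accept.
With 18 states:
          0    1  
>  q0     q1   q2 
   q1     q3   q4 
   q2     q3   q5 
   q3     q6   q7 
   q4     q7   q7 
   q5     q6   q8 
   q6     q9  q10 
   q7    q10  q10 
   q8     q9  q11 
   q9    q12  q13 
   q10   q13  q13 
   q11   q12  q14 
   q12   q15  q16 
 * q13   q16  q16 
   q14   q15  q17 
   q15   q15  q16 
   q16   q16  q16 
   q17   q15  q17 
(> = start, * = accepting)

start=q0; accept=q13; q0-0->q1; q0-1->q2; q1-0->q3; q1-1->q4; q2-0->q3; q2-1->q5; q3-0->q6; q3-1->q7; q4-0->q7; q4-1->q7; q5-0->q6; q5-1->q8; q6-0->q9; q6-1->q10; q7-0->q10; q7-1->q10; q8-0->q9; q8-1->q11; q9-0->q12; q9-1->q13; q10-0->q13; q10-1->q13; q11-0->q12; q11-1->q14; q12-0->q15; q12-1->q16; q13-0->q16; q13-1->q16; q14-0->q15; q14-1->q17; q15-0->q15; q15-1->q16; q16-0->q16; q16-1->q16; q17-0->q15; q17-1->q17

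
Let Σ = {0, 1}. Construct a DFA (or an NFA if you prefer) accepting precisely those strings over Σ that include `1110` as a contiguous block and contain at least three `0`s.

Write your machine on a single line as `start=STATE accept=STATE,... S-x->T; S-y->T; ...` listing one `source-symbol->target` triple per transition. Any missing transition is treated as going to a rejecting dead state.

start=q0; accept=q12; q0-0->q1; q0-1->q2; q1-0->q3; q1-1->q4; q2-0->q1; q2-1->q5; q3-0->q3; q3-1->q6; q4-0->q3; q4-1->q7; q5-0->q1; q5-1->q8; q6-0->q3; q6-1->q9; q7-0->q3; q7-1->q10; q8-0->q10; q8-1->q8; q9-0->q3; q9-1->q11; q10-0->q11; q10-1->q10; q11-0->q12; q11-1->q11; q12-0->q12; q12-1->q12

Handle the two conditions separately and then intersect. The first has 5 states tracking whether and how much of `1110` has been seen; the second has 5 states tracking the count of `0`s, saturating at 4. A product state is a pair (one from each), accepting exactly when both do. Equivalent product states are then merged.
13 states suffice.
          0    1  
>  q0     q1   q2 
   q1     q3   q4 
   q2     q1   q5 
   q3     q3   q6 
   q4     q3   q7 
   q5     q1   q8 
   q6     q3   q9 
   q7     q3  q10 
   q8    q10   q8 
   q9     q3  q11 
   q10   q11  q10 
   q11   q12  q11 
 * q12   q12  q12 
(> = start, * = accepting)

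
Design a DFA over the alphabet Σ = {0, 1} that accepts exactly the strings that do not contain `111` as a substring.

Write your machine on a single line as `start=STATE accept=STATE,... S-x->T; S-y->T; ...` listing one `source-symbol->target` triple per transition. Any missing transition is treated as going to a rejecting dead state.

Track partial matches of the forbidden pattern `111`. State s3 is a dead state reached once `111` has occurred; every other state accepts. s0 means no part of `111` is currently matched.
With 4 states:
        0   1  
>* s0   s0  s1 
 * s1   s0  s2 
 * s2   s0  s3 
   s3   s3  s3 
(> = start, * = accepting)

start=s0; accept=s0,s1,s2; s0-0->s0; s0-1->s1; s1-0->s0; s1-1->s2; s2-0->s0; s2-1->s3; s3-0->s3; s3-1->s3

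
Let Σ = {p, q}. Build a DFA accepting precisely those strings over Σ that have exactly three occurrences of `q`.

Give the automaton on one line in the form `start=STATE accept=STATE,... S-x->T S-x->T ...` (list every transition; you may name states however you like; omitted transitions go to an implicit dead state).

Count `q`s, saturating at 4: states s0 through s3 mean 0 through 3 `q`s seen; s4 means more than 3. Each `q` increments (capped at s4); other symbols loop. Accept from {s3}.
A 5-state machine:
        p   q  
>  s0   s0  s1 
   s1   s1  s2 
   s2   s2  s3 
 * s3   s3  s4 
   s4   s4  s4 
(> = start, * = accepting)

start=s0 accept=s3 s0-p->s0 s0-q->s1 s1-p->s1 s1-q->s2 s2-p->s2 s2-q->s3 s3-p->s3 s3-q->s4 s4-p->s4 s4-q->s4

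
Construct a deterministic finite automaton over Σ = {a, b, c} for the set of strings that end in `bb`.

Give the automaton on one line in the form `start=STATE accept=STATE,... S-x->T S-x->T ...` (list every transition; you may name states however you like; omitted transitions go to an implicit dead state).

Remember how much of `bb` the current input suffix matches. State q0 means no match yet; q1 means the last symbol is `b`; q2 means the last 2 symbols are `bb`. Only q2 accepts. On a mismatch, fall back to the longest proper suffix that is still a prefix of `bb`.
3 states suffice.
        a   b   c  
>  q0   q0  q1  q0 
   q1   q0  q2  q0 
 * q2   q0  q2  q0 
(> = start, * = accepting)

start=q0 accept=q2 q0-a->q0 q0-b->q1 q0-c->q0 q1-a->q0 q1-b->q2 q1-c->q0 q2-a->q0 q2-b->q2 q2-c->q0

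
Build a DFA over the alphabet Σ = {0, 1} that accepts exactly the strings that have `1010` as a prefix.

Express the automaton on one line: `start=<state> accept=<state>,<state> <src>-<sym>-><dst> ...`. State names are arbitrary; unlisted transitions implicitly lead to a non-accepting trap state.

start=q0 accept=q4 q0-0->q5 q0-1->q1 q1-0->q2 q1-1->q5 q2-0->q5 q2-1->q3 q3-0->q4 q3-1->q5 q4-0->q4 q4-1->q4 q5-0->q5 q5-1->q5

Check the first 4 symbols one by one: q0 through q3 record how many have matched `1010` so far; any wrong symbol goes to the dead state q5. After all 4 match we enter the accepting sink q4.
6 states suffice.
        0   1  
>  q0   q5  q1 
   q1   q2  q5 
   q2   q5  q3 
   q3   q4  q5 
 * q4   q4  q4 
   q5   q5  q5 
(> = start, * = accepting)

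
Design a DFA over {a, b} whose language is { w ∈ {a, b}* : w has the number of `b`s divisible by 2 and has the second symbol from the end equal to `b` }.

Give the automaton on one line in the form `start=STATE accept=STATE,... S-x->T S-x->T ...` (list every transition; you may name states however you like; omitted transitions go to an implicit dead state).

Build one automaton per condition and run them in lockstep. The first has 2 states tracking the count of `b`s modulo 2; the second has 7 states tracking the last 2 symbols read. A product state is a pair (one from each), accepting exactly when both do.
An 11-state machine:
          a    b  
>  q0     q1   q2 
   q1     q3   q4 
   q2     q5   q6 
   q3     q3   q4 
   q4     q5   q6 
   q5     q7   q8 
 * q6     q9  q10 
   q7     q7   q8 
   q8     q9  q10 
 * q9     q3   q4 
   q10    q5   q6 
(> = start, * = accepting)

start=q0 accept=q6,q9 q0-a->q1 q0-b->q2 q1-a->q3 q1-b->q4 q2-a->q5 q2-b->q6 q3-a->q3 q3-b->q4 q4-a->q5 q4-b->q6 q5-a->q7 q5-b->q8 q6-a->q9 q6-b->q10 q7-a->q7 q7-b->q8 q8-a->q9 q8-b->q10 q9-a->q3 q9-b->q4 q10-a->q5 q10-b->q6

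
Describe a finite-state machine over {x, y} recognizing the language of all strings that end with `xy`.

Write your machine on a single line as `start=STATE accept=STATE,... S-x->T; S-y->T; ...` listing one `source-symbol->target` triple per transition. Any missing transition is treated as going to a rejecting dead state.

start=s0; accept=s2; s0-x->s1; s0-y->s0; s1-x->s1; s1-y->s2; s2-x->s1; s2-y->s0

Let each state record the length of the longest suffix of the input read so far that is also a prefix of `xy`. s1 means the last symbol is `x`; s2 means the last 2 symbols are `xy`. Accept only at s2, where the string currently ends in `xy`.
        x   y  
>  s0   s1  s0 
   s1   s1  s2 
 * s2   s1  s0 
(> = start, * = accepting)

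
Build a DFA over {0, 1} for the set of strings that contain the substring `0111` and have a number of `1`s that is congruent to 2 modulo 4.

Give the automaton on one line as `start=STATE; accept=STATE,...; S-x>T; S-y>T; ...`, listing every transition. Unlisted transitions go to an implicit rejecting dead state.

Build one automaton per condition and run them in lockstep. The first has 5 states tracking whether and how much of `0111` has been seen; the second has 4 states tracking the count of `1`s modulo 4. A product state is a pair (one from each), accepting exactly when both do.
20 states suffice.
          0    1  
>  S0     S1   S2 
   S1     S1   S3 
   S2     S4   S5 
   S3     S4   S6 
   S4     S4   S7 
   S5     S8   S9 
   S6     S8  S10 
   S7     S8  S11 
   S8     S8  S12 
   S9    S13   S0 
   S10   S10  S14 
   S11   S13  S14 
   S12   S13  S15 
   S13   S13  S16 
   S14   S14  S17 
   S15    S1  S17 
   S16    S1  S18 
   S17   S17  S19 
   S18    S4  S19 
 * S19   S19  S10 
(> = start, * = accepting)

start=S0; accept=S19; S0-0>S1; S0-1>S2; S1-0>S1; S1-1>S3; S2-0>S4; S2-1>S5; S3-0>S4; S3-1>S6; S4-0>S4; S4-1>S7; S5-0>S8; S5-1>S9; S6-0>S8; S6-1>S10; S7-0>S8; S7-1>S11; S8-0>S8; S8-1>S12; S9-0>S13; S9-1>S0; S10-0>S10; S10-1>S14; S11-0>S13; S11-1>S14; S12-0>S13; S12-1>S15; S13-0>S13; S13-1>S16; S14-0>S14; S14-1>S17; S15-0>S1; S15-1>S17; S16-0>S1; S16-1>S18; S17-0>S17; S17-1>S19; S18-0>S4; S18-1>S19; S19-0>S19; S19-1>S10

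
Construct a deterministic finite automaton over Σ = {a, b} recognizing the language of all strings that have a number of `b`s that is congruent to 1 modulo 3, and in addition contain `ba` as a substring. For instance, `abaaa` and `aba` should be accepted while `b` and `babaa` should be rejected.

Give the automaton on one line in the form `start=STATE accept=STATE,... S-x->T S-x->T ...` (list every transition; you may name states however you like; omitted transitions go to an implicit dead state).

Run two small machines in parallel and take their product. The first has 3 states tracking the count of `b`s modulo 3; the second has 3 states tracking whether and how much of `ba` has been seen. A product state is a pair (one from each), accepting exactly when both do.
A 7-state machine:
        a   b  
>  q0   q0  q1 
   q1   q2  q3 
 * q2   q2  q4 
   q3   q4  q5 
   q4   q4  q6 
   q5   q6  q1 
   q6   q6  q2 
(> = start, * = accepting)

start=q0 accept=q2 q0-a->q0 q0-b->q1 q1-a->q2 q1-b->q3 q2-a->q2 q2-b->q4 q3-a->q4 q3-b->q5 q4-a->q4 q4-b->q6 q5-a->q6 q5-b->q1 q6-a->q6 q6-b->q2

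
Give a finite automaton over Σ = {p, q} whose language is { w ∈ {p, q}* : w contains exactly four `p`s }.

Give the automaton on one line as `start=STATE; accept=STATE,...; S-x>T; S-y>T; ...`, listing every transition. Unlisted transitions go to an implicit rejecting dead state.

start=s0; accept=s4; s0-p>s1; s0-q>s0; s1-p>s2; s1-q>s1; s2-p>s3; s2-q>s2; s3-p>s4; s3-q>s3; s4-p>s5; s4-q>s4; s5-p>s5; s5-q>s5

Count `p`s, saturating at 5: states s0 through s4 mean 0 through 4 `p`s seen; s5 means more than 4. Each `p` increments (capped at s5); other symbols loop. Accept from {s4}.
A 6-state machine:
        p   q  
>  s0   s1  s0 
   s1   s2  s1 
   s2   s3  s2 
   s3   s4  s3 
 * s4   s5  s4 
   s5   s5  s5 
(> = start, * = accepting)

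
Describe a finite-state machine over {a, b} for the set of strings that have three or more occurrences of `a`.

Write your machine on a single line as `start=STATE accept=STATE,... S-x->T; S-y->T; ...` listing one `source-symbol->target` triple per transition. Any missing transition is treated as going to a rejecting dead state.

start=q0; accept=q3,q4; q0-a->q1; q0-b->q0; q1-a->q2; q1-b->q1; q2-a->q3; q2-b->q2; q3-a->q4; q3-b->q3; q4-a->q4; q4-b->q4

Count `a`s, saturating at 4: states q0 through q3 mean 0 through 3 `a`s seen; q4 means more than 3. Each `a` increments (capped at q4); other symbols loop. Accept from {q3, q4}.
5 states suffice.
        a   b  
>  q0   q1  q0 
   q1   q2  q1 
   q2   q3  q2 
 * q3   q4  q3 
 * q4   q4  q4 
(> = start, * = accepting)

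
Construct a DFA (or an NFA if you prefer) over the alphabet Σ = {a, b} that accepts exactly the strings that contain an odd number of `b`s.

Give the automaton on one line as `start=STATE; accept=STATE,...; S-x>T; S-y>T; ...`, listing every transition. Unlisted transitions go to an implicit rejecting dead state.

start=S0; accept=S1; S0-a>S0; S0-b>S1; S1-a>S1; S1-b>S0

The only thing that matters is how many `b`s have appeared, reduced mod 2. Use one state per residue: S0 for 0, …, S1 for 1. Reading `b` moves to the next residue; anything else stays put. S1 is accepting.
A 2-state machine:
        a   b  
>  S0   S0  S1 
 * S1   S1  S0 
(> = start, * = accepting)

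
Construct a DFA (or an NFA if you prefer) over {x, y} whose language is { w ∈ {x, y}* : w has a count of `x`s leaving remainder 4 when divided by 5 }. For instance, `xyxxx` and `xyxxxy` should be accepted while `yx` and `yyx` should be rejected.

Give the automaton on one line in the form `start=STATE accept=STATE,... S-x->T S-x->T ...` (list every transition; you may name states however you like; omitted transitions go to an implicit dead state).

start=A accept=E A-x->B A-y->A B-x->C B-y->B C-x->D C-y->C D-x->E D-y->D E-x->A E-y->E

Keep the running count of `x`s modulo 5: each `x` advances along the cycle A → B → C → D → E → A while other symbols loop. Accept at E.
       x  y 
>  A   B  A 
   B   C  B 
   C   D  C 
   D   E  D 
 * E   A  E 
(> = start, * = accepting)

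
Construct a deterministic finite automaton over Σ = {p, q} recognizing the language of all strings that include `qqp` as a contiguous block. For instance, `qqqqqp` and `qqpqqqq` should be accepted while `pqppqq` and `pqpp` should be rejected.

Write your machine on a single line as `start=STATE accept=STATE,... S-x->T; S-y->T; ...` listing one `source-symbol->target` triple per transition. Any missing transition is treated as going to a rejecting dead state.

Track how much of `qqp` has been matched so far: state A is no progress, D is the absorbing accept state reached once `qqp` has occurred. Intermediate states record partial matches; on a mismatch, fall back to the longest reusable overlap.
With 4 states:
       p  q 
>  A   A  B 
   B   A  C 
   C   D  C 
 * D   D  D 
(> = start, * = accepting)

start=A; accept=D; A-p->A; A-q->B; B-p->A; B-q->C; C-p->D; C-q->C; D-p->D; D-q->D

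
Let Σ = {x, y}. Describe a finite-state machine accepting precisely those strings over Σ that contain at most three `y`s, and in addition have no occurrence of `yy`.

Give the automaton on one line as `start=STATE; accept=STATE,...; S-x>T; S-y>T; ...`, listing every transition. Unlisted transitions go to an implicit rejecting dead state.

start=A; accept=A,B,C,E,F,G; A-x>A; A-y>B; B-x>C; B-y>D; C-x>C; C-y>E; D-x>D; D-y>D; E-x>F; E-y>D; F-x>F; F-y>G; G-x>G; G-y>D

Run two small machines in parallel and take their product. The first has 5 states tracking the count of `y`s, saturating at 4; the second has 3 states tracking partial matches of the forbidden pattern `yy`. A product state is a pair (one from each), accepting exactly when both do. Minimizing collapses redundant product states.
       x  y 
>* A   A  B 
 * B   C  D 
 * C   C  E 
   D   D  D 
 * E   F  D 
 * F   F  G 
 * G   G  D 
(> = start, * = accepting)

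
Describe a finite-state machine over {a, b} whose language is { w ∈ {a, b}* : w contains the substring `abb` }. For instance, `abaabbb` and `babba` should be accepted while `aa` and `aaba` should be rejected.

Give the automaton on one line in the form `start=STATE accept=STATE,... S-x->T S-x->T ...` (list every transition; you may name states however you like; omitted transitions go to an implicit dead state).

start=q0 accept=q3 q0-a->q1 q0-b->q0 q1-a->q1 q1-b->q2 q2-a->q1 q2-b->q3 q3-a->q3 q3-b->q3

States q0..q2 record the length of the longest prefix of `abb` that matches the current input suffix. Reaching q3 means `abb` has been seen, and we stay there forever. Accept from q3.
4 states suffice.
        a   b  
>  q0   q1  q0 
   q1   q1  q2 
   q2   q1  q3 
 * q3   q3  q3 
(> = start, * = accepting)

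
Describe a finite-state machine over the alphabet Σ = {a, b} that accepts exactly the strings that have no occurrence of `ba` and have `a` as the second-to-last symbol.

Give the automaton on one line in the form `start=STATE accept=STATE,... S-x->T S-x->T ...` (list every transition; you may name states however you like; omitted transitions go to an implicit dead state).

Build one automaton per condition and run them in lockstep. One (3 states) tracks partial matches of the forbidden pattern `ba`; the other (7 states) tracks the last 2 symbols read. Each combined state is a pair, one component from each; accept when both components accept. Minimizing collapses redundant product states.
5 states suffice.
        a   b  
>  s0   s1  s2 
   s1   s3  s4 
   s2   s2  s2 
 * s3   s3  s4 
 * s4   s2  s2 
(> = start, * = accepting)

start=s0 accept=s3,s4 s0-a->s1 s0-b->s2 s1-a->s3 s1-b->s4 s2-a->s2 s2-b->s2 s3-a->s3 s3-b->s4 s4-a->s2 s4-b->s2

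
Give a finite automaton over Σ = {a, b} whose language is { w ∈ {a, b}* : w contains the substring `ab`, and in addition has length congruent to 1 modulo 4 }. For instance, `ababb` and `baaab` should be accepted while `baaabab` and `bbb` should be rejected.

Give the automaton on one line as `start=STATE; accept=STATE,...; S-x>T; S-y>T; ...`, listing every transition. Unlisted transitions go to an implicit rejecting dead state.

start=q0; accept=q11; q0-a>q1; q0-b>q2; q1-a>q3; q1-b>q4; q2-a>q3; q2-b>q5; q3-a>q6; q3-b>q7; q4-a>q7; q4-b>q7; q5-a>q6; q5-b>q8; q6-a>q9; q6-b>q10; q7-a>q10; q7-b>q10; q8-a>q9; q8-b>q0; q9-a>q1; q9-b>q11; q10-a>q11; q10-b>q11; q11-a>q4; q11-b>q4

Run two small machines in parallel and take their product. The first has 3 states tracking whether and how much of `ab` has been seen; the second has 4 states tracking the input length modulo 4. A product state is a pair (one from each), accepting exactly when both do.
          a    b  
>  q0     q1   q2 
   q1     q3   q4 
   q2     q3   q5 
   q3     q6   q7 
   q4     q7   q7 
   q5     q6   q8 
   q6     q9  q10 
   q7    q10  q10 
   q8     q9   q0 
   q9     q1  q11 
   q10   q11  q11 
 * q11    q4   q4 
(> = start, * = accepting)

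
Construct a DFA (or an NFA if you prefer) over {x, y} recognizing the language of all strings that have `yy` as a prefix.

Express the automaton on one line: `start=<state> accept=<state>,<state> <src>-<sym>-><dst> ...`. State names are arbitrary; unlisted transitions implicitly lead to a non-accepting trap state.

start=s0 accept=s2 s0-x->s3 s0-y->s1 s1-x->s3 s1-y->s2 s2-x->s2 s2-y->s2 s3-x->s3 s3-y->s3

Check the first 2 symbols one by one: s0 through s1 record how many have matched `yy` so far; any wrong symbol goes to the dead state s3. After all 2 match we enter the accepting sink s2.
With 4 states:
        x   y  
>  s0   s3  s1 
   s1   s3  s2 
 * s2   s2  s2 
   s3   s3  s3 
(> = start, * = accepting)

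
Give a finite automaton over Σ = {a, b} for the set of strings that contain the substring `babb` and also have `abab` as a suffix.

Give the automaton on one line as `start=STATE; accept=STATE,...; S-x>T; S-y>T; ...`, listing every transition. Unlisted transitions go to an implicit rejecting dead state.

start=S0; accept=S8; S0-a>S0; S0-b>S1; S1-a>S2; S1-b>S1; S2-a>S0; S2-b>S3; S3-a>S2; S3-b>S4; S4-a>S5; S4-b>S4; S5-a>S5; S5-b>S6; S6-a>S7; S6-b>S4; S7-a>S5; S7-b>S8; S8-a>S7; S8-b>S4

Run two small machines in parallel and take their product. One (5 states) tracks whether and how much of `babb` has been seen; the other (5 states) tracks how much of the suffix `abab` has currently been matched. Each combined state is a pair, one component from each; accept when both components accept. After merging equivalent states the machine shrinks.
With 9 states:
        a   b  
>  S0   S0  S1 
   S1   S2  S1 
   S2   S0  S3 
   S3   S2  S4 
   S4   S5  S4 
   S5   S5  S6 
   S6   S7  S4 
   S7   S5  S8 
 * S8   S7  S4 
(> = start, * = accepting)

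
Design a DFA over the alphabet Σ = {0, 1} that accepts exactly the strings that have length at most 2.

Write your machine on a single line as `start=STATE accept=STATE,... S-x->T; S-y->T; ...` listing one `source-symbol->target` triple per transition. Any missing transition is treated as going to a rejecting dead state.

Count input length up to 3: every symbol moves from s0 toward s3, which means 'more than 2' and absorbs. Accept from {s0, s1, s2}.
With 4 states:
        0   1  
>* s0   s1  s1 
 * s1   s2  s2 
 * s2   s3  s3 
   s3   s3  s3 
(> = start, * = accepting)

start=s0; accept=s0,s1,s2; s0-0->s1; s0-1->s1; s1-0->s2; s1-1->s2; s2-0->s3; s2-1->s3; s3-0->s3; s3-1->s3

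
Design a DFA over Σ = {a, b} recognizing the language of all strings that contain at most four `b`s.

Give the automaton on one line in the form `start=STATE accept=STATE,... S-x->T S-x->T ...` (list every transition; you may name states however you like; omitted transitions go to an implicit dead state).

Only the number of `b`s matters, and only up to 5. Make a chain S0 → S1 → S2 → S3 → S4 → S5 advanced by each `b` (with S5 absorbing); every other symbol self-loops. The accepting set is {S0, S1, S2, S3, S4}.
With 6 states:
        a   b  
>* S0   S0  S1 
 * S1   S1  S2 
 * S2   S2  S3 
 * S3   S3  S4 
 * S4   S4  S5 
   S5   S5  S5 
(> = start, * = accepting)

start=S0 accept=S0,S1,S2,S3,S4 S0-a->S0 S0-b->S1 S1-a->S1 S1-b->S2 S2-a->S2 S2-b->S3 S3-a->S3 S3-b->S4 S4-a->S4 S4-b->S5 S5-a->S5 S5-b->S5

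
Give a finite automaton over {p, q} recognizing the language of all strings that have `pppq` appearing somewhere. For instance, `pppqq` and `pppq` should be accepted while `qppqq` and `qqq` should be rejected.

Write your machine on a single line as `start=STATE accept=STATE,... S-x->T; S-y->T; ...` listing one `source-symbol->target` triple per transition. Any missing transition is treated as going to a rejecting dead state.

start=S0; accept=S4; S0-p->S1; S0-q->S0; S1-p->S2; S1-q->S0; S2-p->S3; S2-q->S0; S3-p->S3; S3-q->S4; S4-p->S4; S4-q->S4

States S0..S3 record the length of the longest prefix of `pppq` that matches the current input suffix. Reaching S4 means `pppq` has been seen, and we stay there forever. Accept from S4.
        p   q  
>  S0   S1  S0 
   S1   S2  S0 
   S2   S3  S0 
   S3   S3  S4 
 * S4   S4  S4 
(> = start, * = accepting)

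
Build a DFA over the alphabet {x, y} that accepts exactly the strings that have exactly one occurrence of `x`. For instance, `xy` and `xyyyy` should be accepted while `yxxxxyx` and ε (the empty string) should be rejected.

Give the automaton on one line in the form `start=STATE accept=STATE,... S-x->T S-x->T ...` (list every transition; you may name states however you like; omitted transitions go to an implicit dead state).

start=S0 accept=S1 S0-x->S1 S0-y->S0 S1-x->S2 S1-y->S1 S2-x->S2 S2-y->S2

Only the number of `x`s matters, and only up to 2. Make a chain S0 → S1 → S2 advanced by each `x` (with S2 absorbing); every other symbol self-loops. The accepting set is {S1}.
With 3 states:
        x   y  
>  S0   S1  S0 
 * S1   S2  S1 
   S2   S2  S2 
(> = start, * = accepting)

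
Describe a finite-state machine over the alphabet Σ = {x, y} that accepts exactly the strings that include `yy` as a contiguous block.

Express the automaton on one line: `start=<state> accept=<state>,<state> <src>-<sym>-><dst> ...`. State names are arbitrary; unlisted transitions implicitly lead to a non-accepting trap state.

start=A accept=C A-x->A A-y->B B-x->A B-y->C C-x->C C-y->C

Track how much of `yy` has been matched so far: state A is no progress, C is the absorbing accept state reached once `yy` has occurred. Intermediate states record partial matches; on a mismatch, fall back to the longest reusable overlap.
A 3-state machine:
       x  y 
>  A   A  B 
   B   A  C 
 * C   C  C 
(> = start, * = accepting)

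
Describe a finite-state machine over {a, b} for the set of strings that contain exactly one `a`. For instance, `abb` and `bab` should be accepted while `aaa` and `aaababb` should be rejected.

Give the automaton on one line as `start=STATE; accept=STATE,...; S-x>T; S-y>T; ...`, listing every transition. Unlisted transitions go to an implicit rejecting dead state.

Count `a`s, saturating at 2: state s0 means no `a` yet, s1 means one `a` seen, s2 means more than one. Each `a` increments (capped at s2); other symbols loop. Accept from {s1}.
        a   b  
>  s0   s1  s0 
 * s1   s2  s1 
   s2   s2  s2 
(> = start, * = accepting)

start=s0; accept=s1; s0-a>s1; s0-b>s0; s1-a>s2; s1-b>s1; s2-a>s2; s2-b>s2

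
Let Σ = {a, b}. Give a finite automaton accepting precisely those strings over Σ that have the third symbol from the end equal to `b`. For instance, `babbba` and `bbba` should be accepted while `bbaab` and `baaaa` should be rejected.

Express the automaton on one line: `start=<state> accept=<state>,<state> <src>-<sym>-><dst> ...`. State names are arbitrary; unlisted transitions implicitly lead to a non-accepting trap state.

A DFA must remember the last 3 symbols (since which symbol is third-to-last isn't known until the input ends). Use one state per possible window of the last ≤3 symbols; accept from those whose window starts with `b`.
15 states suffice.
          a    b  
>  s0     s1   s2 
   s1     s3   s4 
   s2     s5   s6 
   s3     s7   s8 
   s4     s9  s10 
   s5    s11  s12 
   s6    s13  s14 
   s7     s7   s8 
   s8     s9  s10 
   s9    s11  s12 
   s10   s13  s14 
 * s11    s7   s8 
 * s12    s9  s10 
 * s13   s11  s12 
 * s14   s13  s14 
(> = start, * = accepting)

start=s0 accept=s11,s12,s13,s14 s0-a->s1 s0-b->s2 s1-a->s3 s1-b->s4 s2-a->s5 s2-b->s6 s3-a->s7 s3-b->s8 s4-a->s9 s4-b->s10 s5-a->s11 s5-b->s12 s6-a->s13 s6-b->s14 s7-a->s7 s7-b->s8 s8-a->s9 s8-b->s10 s9-a->s11 s9-b->s12 s10-a->s13 s10-b->s14 s11-a->s7 s11-b->s8 s12-a->s9 s12-b->s10 s13-a->s11 s13-b->s12 s14-a->s13 s14-b->s14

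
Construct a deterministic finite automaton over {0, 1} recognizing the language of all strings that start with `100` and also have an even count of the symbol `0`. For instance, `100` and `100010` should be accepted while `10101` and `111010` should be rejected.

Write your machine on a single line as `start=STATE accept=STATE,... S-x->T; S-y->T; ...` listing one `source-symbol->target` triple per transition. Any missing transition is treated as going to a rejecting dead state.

Build one automaton per condition and run them in lockstep. The first has 5 states tracking whether the input so far still matches the prefix `100`; the second has 2 states tracking the count of `0`s modulo 2. A product state is a pair (one from each), accepting exactly when both do.
A 7-state machine:
        0   1  
>  S0   S1  S2 
   S1   S3  S1 
   S2   S4  S3 
   S3   S1  S3 
   S4   S5  S1 
 * S5   S6  S5 
   S6   S5  S6 
(> = start, * = accepting)

start=S0; accept=S5; S0-0->S1; S0-1->S2; S1-0->S3; S1-1->S1; S2-0->S4; S2-1->S3; S3-0->S1; S3-1->S3; S4-0->S5; S4-1->S1; S5-0->S6; S5-1->S5; S6-0->S5; S6-1->S6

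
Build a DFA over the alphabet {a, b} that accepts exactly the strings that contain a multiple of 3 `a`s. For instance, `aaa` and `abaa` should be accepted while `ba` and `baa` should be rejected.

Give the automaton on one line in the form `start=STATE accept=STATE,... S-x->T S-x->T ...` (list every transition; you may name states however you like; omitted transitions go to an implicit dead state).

The only thing that matters is how many `a`s have appeared, reduced mod 3. Use one state per residue: q0 for 0, …, q2 for 2. Reading `a` moves to the next residue; anything else stays put. q0 is accepting.
With 3 states:
        a   b  
>* q0   q1  q0 
   q1   q2  q1 
   q2   q0  q2 
(> = start, * = accepting)

start=q0 accept=q0 q0-a->q1 q0-b->q0 q1-a->q2 q1-b->q1 q2-a->q0 q2-b->q2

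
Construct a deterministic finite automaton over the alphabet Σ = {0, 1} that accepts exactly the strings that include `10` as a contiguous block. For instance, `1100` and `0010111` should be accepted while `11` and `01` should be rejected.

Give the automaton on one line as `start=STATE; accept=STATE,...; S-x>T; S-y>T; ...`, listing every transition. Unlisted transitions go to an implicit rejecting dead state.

start=S0; accept=S2; S0-0>S0; S0-1>S1; S1-0>S2; S1-1>S1; S2-0>S2; S2-1>S2

States S0..S1 record the length of the longest prefix of `10` that matches the current input suffix. Reaching S2 means `10` has been seen, and we stay there forever. Accept from S2.
        0   1  
>  S0   S0  S1 
   S1   S2  S1 
 * S2   S2  S2 
(> = start, * = accepting)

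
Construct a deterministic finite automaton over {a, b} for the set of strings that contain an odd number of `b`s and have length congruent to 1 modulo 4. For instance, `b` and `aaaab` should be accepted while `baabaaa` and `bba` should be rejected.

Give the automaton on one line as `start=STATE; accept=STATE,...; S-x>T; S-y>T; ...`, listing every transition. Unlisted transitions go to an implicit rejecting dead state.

start=q0; accept=q2; q0-a>q1; q0-b>q2; q1-a>q3; q1-b>q4; q2-a>q4; q2-b>q3; q3-a>q5; q3-b>q6; q4-a>q6; q4-b>q5; q5-a>q0; q5-b>q7; q6-a>q7; q6-b>q0; q7-a>q2; q7-b>q1

Run two small machines in parallel and take their product. The first has 2 states tracking the count of `b`s modulo 2; the second has 4 states tracking the input length modulo 4. A product state is a pair (one from each), accepting exactly when both do.
        a   b  
>  q0   q1  q2 
   q1   q3  q4 
 * q2   q4  q3 
   q3   q5  q6 
   q4   q6  q5 
   q5   q0  q7 
   q6   q7  q0 
   q7   q2  q1 
(> = start, * = accepting)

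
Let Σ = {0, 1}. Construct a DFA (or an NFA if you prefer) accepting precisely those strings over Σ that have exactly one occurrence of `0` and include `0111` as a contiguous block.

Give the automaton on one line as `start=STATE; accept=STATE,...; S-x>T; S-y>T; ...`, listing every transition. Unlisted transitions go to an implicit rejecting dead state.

start=q0; accept=q5; q0-0>q1; q0-1>q0; q1-0>q2; q1-1>q3; q2-0>q2; q2-1>q2; q3-0>q2; q3-1>q4; q4-0>q2; q4-1>q5; q5-0>q2; q5-1>q5

Build one automaton per condition and run them in lockstep. One (3 states) tracks the count of `0`s, saturating at 2; the other (5 states) tracks whether and how much of `0111` has been seen. Each combined state is a pair, one component from each; accept when both components accept. After merging equivalent states the machine shrinks.
6 states suffice.
        0   1  
>  q0   q1  q0 
   q1   q2  q3 
   q2   q2  q2 
   q3   q2  q4 
   q4   q2  q5 
 * q5   q2  q5 
(> = start, * = accepting)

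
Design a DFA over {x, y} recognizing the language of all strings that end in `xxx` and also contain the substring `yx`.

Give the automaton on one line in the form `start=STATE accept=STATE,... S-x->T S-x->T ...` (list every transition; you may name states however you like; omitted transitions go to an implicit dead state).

start=q0 accept=q8 q0-x->q1 q0-y->q2 q1-x->q3 q1-y->q2 q2-x->q4 q2-y->q2 q3-x->q5 q3-y->q2 q4-x->q6 q4-y->q7 q5-x->q5 q5-y->q2 q6-x->q8 q6-y->q7 q7-x->q4 q7-y->q7 q8-x->q8 q8-y->q7

Build one automaton per condition and run them in lockstep. The first has 4 states tracking how much of the suffix `xxx` has currently been matched; the second has 3 states tracking whether and how much of `yx` has been seen. A product state is a pair (one from each), accepting exactly when both do.
9 states suffice.
        x   y  
>  q0   q1  q2 
   q1   q3  q2 
   q2   q4  q2 
   q3   q5  q2 
   q4   q6  q7 
   q5   q5  q2 
   q6   q8  q7 
   q7   q4  q7 
 * q8   q8  q7 
(> = start, * = accepting)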